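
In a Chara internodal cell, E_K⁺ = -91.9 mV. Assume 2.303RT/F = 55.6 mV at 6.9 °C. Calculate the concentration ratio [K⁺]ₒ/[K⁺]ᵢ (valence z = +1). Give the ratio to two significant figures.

log₁₀([out]/[in]) = E·z/(55.6) = -91.9 × 1 / 55.6 = -1.6529
[out]/[in] = 10^(-1.6529) = 0.02224

0.022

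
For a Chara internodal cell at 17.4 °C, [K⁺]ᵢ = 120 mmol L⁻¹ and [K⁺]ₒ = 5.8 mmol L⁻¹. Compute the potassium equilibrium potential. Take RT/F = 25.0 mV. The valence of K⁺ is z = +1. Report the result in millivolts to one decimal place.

E = (25.0/z) · ln([K⁺]_out/[K⁺]_in) with z = +1.
= (25.0/1) · ln(5.8/120) = 25.00 · ln(0.04833)
= 25.00 · (-3.0296) = -75.74 mV

-75.7 mV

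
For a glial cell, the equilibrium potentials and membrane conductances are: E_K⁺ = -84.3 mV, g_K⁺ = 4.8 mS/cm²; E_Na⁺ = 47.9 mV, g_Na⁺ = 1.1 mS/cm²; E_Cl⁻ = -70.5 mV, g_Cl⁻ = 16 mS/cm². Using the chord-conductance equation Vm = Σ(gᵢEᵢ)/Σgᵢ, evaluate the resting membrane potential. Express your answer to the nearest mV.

Σ gᵢEᵢ = 4.8·(-84.3) + 1.1·(47.9) + 16·(-70.5) = -1479.95
Σ gᵢ = 4.8 + 1.1 + 16 = 21.9
Vm = -1479.95 / 21.9 = -67.58 mV

-68 mV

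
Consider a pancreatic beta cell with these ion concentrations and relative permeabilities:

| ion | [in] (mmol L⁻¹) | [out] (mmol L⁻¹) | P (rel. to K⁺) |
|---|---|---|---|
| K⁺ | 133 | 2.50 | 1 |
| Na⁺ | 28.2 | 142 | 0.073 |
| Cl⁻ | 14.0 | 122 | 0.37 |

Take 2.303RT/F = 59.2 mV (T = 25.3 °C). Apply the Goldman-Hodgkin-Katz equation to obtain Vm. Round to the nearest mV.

-59 mV

Vm = 59.2 · log₁₀[(Σ P·[cation]ₒ + Σ P·[anion]ᵢ) / (Σ P·[cation]ᵢ + Σ P·[anion]ₒ)]
Numerator = 1×2.50 + 0.073×142 + 0.37×14.0 = 18.05
Denominator = 1×133 + 0.073×28.2 + 0.37×122 = 180.2
Vm = 59.2 · log₁₀(0.10015) = 59.2 × (-0.9994) = -59.16 mV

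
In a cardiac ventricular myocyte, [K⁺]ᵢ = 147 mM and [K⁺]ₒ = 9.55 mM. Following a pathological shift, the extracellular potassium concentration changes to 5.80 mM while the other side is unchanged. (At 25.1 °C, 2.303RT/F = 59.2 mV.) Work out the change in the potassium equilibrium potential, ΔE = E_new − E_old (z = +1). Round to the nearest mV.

E_old = (59.2/1)·log₁₀(9.55/147) = -70.29 mV
E_new = (59.2/1)·log₁₀(5.80/147) = -83.11 mV
ΔE = -83.11 − (-70.29) = -12.82 mV

-13 mV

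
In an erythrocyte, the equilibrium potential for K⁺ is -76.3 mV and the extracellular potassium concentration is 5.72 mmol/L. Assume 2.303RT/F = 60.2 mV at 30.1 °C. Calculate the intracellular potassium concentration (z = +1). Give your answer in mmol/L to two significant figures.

110 mmol/L

Nernst: E = (60.2/1) · log₁₀([out]/[in]), so log₁₀([out]/[in]) = -76.3 × 1 / 60.2 = -1.2674.
[out]/[in] = 10^(-1.2674) = 0.05402.
[in] = 5.72 / 0.05402 = 105.9 mmol/L.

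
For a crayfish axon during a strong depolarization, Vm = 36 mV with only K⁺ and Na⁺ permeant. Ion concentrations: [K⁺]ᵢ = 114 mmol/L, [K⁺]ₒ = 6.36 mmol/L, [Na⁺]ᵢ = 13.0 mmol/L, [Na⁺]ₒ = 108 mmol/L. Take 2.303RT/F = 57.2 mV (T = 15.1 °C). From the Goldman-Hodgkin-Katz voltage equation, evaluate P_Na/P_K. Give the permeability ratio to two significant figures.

Let α = P_Na/P_K. GHK: Vm = 57.2·log₁₀[(Kₒ + α·Naₒ)/(Kᵢ + α·Naᵢ)].
10^(Vm/57.2) = 10^(36.0/57.2) = 4.2596
So 4.2596·(Kᵢ + α·Naᵢ) = Kₒ + α·Naₒ → α = (4.2596·114.0 − 6.36) / (108.0 − 4.2596·13.0)
α = (485.6 − 6.36) / (108.0 − 55.38) = 479.2/52.62 = 9.107

9.1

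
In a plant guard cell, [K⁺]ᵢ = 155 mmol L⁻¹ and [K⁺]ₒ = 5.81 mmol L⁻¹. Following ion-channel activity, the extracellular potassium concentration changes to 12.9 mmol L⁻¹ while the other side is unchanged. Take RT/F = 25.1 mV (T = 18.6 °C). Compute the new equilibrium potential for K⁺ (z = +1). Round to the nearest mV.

-62 mV

After the shift: [K⁺]_out = 12.9, [K⁺]_in = 155 mmol L⁻¹.
E_new = (25.1/1)·ln(12.9/155) = 25.10 · (-2.4862) = -62.40 mV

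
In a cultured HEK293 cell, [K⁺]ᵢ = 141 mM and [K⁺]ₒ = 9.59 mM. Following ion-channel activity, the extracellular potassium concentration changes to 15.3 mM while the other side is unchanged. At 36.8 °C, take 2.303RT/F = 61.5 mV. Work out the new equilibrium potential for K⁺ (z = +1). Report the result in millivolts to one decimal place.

After the shift: [K⁺]_out = 15.3, [K⁺]_in = 141 mM.
E_new = (61.5/1)·log₁₀(15.3/141) = 61.50 · (-0.9645) = -59.32 mV

-59.3 mV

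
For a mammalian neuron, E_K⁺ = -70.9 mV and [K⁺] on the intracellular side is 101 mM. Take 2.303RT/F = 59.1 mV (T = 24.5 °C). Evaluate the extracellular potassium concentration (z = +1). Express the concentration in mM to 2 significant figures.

6.4 mM

Nernst: E = (59.1/1) · log₁₀([out]/[in]), so log₁₀([out]/[in]) = -70.9 × 1 / 59.1 = -1.1997.
[out]/[in] = 10^(-1.1997) = 0.06314.
[out] = 0.06314 × 101 = 6.378 mM.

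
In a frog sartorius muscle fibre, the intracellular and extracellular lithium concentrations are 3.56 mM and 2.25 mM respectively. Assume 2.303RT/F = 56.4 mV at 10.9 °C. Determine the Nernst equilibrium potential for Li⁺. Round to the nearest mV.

E = (56.4/z) · log₁₀([Li⁺]_out/[Li⁺]_in) with z = +1.
= (56.4/1) · log₁₀(2.25/3.56) = 56.40 · log₁₀(0.632)
= 56.40 · (-0.1993) = -11.24 mV

-11 mV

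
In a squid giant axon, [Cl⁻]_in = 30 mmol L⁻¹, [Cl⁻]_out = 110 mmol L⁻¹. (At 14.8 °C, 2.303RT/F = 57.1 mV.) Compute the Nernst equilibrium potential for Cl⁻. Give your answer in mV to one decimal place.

-32.2 mV

E = (57.1/z) · log₁₀([Cl⁻]_out/[Cl⁻]_in) with z = -1.
For an anion, dividing by z = -1 reverses the sign.
= (57.1/-1) · log₁₀(110/30) = -57.10 · log₁₀(3.667)
= -57.10 · (0.5643) = -32.22 mV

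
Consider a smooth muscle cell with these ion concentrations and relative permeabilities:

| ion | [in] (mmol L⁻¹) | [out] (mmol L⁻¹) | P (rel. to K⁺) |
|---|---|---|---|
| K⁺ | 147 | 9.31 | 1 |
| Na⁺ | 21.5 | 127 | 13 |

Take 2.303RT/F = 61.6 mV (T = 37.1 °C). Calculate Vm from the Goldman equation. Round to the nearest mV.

36 mV

Vm = 61.6 · log₁₀[(Σ P·[cation]ₒ + Σ P·[anion]ᵢ) / (Σ P·[cation]ᵢ + Σ P·[anion]ₒ)]
Numerator = 1×9.31 + 13×127 = 1660
Denominator = 1×147 + 13×21.5 = 426.5
Vm = 61.6 · log₁₀(3.8929) = 61.6 × (0.5903) = 36.36 mV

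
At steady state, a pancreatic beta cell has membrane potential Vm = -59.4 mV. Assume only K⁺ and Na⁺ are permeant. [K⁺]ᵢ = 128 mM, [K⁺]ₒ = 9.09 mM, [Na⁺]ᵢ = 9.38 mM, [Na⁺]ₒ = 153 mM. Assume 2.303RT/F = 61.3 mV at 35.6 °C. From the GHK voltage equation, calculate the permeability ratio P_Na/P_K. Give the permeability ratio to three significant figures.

Let α = P_Na/P_K. GHK: Vm = 61.3·log₁₀[(Kₒ + α·Naₒ)/(Kᵢ + α·Naᵢ)].
10^(Vm/61.3) = 10^(-59.4/61.3) = 0.1074
So 0.1074·(Kᵢ + α·Naᵢ) = Kₒ + α·Naₒ → α = (0.1074·128.0 − 9.09) / (153.0 − 0.1074·9.38)
α = (13.75 − 9.09) / (153.0 − 1.007) = 4.657/152 = 0.03064

0.0306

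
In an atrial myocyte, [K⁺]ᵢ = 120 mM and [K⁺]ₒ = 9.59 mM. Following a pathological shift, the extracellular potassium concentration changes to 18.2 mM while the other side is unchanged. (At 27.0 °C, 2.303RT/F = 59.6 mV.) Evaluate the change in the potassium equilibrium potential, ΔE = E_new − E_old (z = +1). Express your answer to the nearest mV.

E_old = (59.6/1)·log₁₀(9.59/120) = -65.40 mV
E_new = (59.6/1)·log₁₀(18.2/120) = -48.82 mV
ΔE = -48.82 − (-65.40) = 16.58 mV

17 mV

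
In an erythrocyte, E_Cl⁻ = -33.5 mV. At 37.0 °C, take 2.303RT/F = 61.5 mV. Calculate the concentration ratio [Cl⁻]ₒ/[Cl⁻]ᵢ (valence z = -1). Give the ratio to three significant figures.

log₁₀([out]/[in]) = E·z/(61.5) = -33.5 × -1 / 61.5 = 0.5447
[out]/[in] = 10^(0.5447) = 3.505

3.51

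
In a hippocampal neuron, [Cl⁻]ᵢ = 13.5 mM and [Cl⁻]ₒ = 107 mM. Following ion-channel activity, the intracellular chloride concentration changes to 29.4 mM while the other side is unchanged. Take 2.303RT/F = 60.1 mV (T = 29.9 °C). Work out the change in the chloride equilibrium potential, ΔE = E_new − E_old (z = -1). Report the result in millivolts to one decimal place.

20.3 mV

E_old = (60.1/-1)·log₁₀(107/13.5) = -54.03 mV
E_new = (60.1/-1)·log₁₀(107/29.4) = -33.72 mV
ΔE = -33.72 − (-54.03) = 20.31 mV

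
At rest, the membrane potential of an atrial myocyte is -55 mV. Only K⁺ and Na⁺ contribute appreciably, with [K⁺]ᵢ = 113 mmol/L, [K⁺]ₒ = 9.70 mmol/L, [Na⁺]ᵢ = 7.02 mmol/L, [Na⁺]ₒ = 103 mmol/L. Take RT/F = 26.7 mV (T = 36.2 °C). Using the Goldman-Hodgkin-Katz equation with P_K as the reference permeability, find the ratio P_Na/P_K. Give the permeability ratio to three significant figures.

0.0461

Let α = P_Na/P_K. GHK: Vm = 26.7·ln[(Kₒ + α·Naₒ)/(Kᵢ + α·Naᵢ)].
e^(Vm/26.7) = e^(-55.0/26.7) = 0.12746
So 0.12746·(Kᵢ + α·Naᵢ) = Kₒ + α·Naₒ → α = (0.12746·113.0 − 9.7) / (103.0 − 0.12746·7.02)
α = (14.4 − 9.7) / (103.0 − 0.8948) = 4.703/102.1 = 0.04606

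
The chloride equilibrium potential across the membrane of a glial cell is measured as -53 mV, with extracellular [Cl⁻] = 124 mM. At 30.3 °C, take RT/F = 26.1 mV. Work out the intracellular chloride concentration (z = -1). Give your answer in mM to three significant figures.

16.3 mM

Nernst: E = (26.1/-1) · ln([out]/[in]), so ln([out]/[in]) = -53.0 × -1 / 26.1 = 2.0307.
[out]/[in] = e^(2.0307) = 7.619.
[in] = 124 / 7.619 = 16.28 mM.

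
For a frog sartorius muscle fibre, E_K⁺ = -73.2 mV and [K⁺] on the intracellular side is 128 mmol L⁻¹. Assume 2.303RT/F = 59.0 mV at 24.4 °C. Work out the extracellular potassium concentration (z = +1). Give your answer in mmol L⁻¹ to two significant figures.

7.4 mmol L⁻¹

Nernst: E = (59.0/1) · log₁₀([out]/[in]), so log₁₀([out]/[in]) = -73.2 × 1 / 59.0 = -1.2407.
[out]/[in] = 10^(-1.2407) = 0.05745.
[out] = 0.05745 × 128 = 7.354 mmol L⁻¹.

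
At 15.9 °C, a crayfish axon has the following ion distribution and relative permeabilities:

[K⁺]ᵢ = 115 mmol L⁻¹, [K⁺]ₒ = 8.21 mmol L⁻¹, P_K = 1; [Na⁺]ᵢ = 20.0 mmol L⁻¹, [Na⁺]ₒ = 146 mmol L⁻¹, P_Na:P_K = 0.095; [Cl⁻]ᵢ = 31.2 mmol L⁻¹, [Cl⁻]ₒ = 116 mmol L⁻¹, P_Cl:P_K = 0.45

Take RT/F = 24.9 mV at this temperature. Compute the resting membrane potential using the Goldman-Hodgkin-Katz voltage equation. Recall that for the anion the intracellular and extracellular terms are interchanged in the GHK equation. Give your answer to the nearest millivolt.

Vm = 24.9 · ln[(Σ P·[cation]ₒ + Σ P·[anion]ᵢ) / (Σ P·[cation]ᵢ + Σ P·[anion]ₒ)]
Numerator = 1×8.21 + 0.095×146 + 0.45×31.2 = 36.12
Denominator = 1×115 + 0.095×20.0 + 0.45×116 = 169.1
Vm = 24.9 · ln(0.2136) = 24.9 × (-1.5436) = -38.44 mV

-38 mV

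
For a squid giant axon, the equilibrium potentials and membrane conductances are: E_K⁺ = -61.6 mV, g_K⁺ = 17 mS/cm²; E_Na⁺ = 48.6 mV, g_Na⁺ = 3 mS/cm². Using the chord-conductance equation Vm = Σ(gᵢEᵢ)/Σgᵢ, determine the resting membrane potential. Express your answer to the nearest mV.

-45 mV

Σ gᵢEᵢ = 17·(-61.6) + 3·(48.6) = -901.40
Σ gᵢ = 17 + 3 = 20
Vm = -901.40 / 20 = -45.07 mV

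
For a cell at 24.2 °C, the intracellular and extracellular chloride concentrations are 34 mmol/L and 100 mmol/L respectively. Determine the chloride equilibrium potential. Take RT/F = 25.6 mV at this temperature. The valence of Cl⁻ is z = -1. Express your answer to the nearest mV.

E = (25.6/z) · ln([Cl⁻]_out/[Cl⁻]_in) with z = -1.
For an anion, dividing by z = -1 reverses the sign.
= (25.6/-1) · ln(100/34) = -25.60 · ln(2.941)
= -25.60 · (1.0788) = -27.62 mV

-28 mV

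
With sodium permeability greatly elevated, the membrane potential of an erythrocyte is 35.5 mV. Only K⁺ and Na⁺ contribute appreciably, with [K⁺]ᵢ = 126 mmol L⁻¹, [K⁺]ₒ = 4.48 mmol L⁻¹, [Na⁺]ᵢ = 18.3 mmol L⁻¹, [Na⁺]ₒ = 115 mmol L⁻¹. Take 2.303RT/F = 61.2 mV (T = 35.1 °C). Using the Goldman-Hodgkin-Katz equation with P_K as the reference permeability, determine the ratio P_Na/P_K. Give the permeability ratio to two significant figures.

10

Let α = P_Na/P_K. GHK: Vm = 61.2·log₁₀[(Kₒ + α·Naₒ)/(Kᵢ + α·Naᵢ)].
10^(Vm/61.2) = 10^(35.5/61.2) = 3.8025
So 3.8025·(Kᵢ + α·Naᵢ) = Kₒ + α·Naₒ → α = (3.8025·126.0 − 4.48) / (115.0 − 3.8025·18.3)
α = (479.1 − 4.48) / (115.0 − 69.59) = 474.6/45.41 = 10.45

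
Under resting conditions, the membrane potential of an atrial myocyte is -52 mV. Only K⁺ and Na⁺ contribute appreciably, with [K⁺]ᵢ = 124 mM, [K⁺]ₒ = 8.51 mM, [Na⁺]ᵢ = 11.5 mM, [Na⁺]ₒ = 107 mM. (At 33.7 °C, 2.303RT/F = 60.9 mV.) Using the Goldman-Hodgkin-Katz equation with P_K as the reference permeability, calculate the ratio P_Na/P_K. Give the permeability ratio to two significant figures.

0.084

Let α = P_Na/P_K. GHK: Vm = 60.9·log₁₀[(Kₒ + α·Naₒ)/(Kᵢ + α·Naᵢ)].
10^(Vm/60.9) = 10^(-52.0/60.9) = 0.14
So 0.14·(Kᵢ + α·Naᵢ) = Kₒ + α·Naₒ → α = (0.14·124.0 − 8.51) / (107.0 − 0.14·11.5)
α = (17.36 − 8.51) / (107.0 − 1.61) = 8.851/105.4 = 0.08398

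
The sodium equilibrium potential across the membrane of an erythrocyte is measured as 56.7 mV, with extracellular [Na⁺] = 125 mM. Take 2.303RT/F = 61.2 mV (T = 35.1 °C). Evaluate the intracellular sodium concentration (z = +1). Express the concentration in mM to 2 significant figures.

Nernst: E = (61.2/1) · log₁₀([out]/[in]), so log₁₀([out]/[in]) = 56.7 × 1 / 61.2 = 0.9265.
[out]/[in] = 10^(0.9265) = 8.442.
[in] = 125 / 8.442 = 14.81 mM.

15 mM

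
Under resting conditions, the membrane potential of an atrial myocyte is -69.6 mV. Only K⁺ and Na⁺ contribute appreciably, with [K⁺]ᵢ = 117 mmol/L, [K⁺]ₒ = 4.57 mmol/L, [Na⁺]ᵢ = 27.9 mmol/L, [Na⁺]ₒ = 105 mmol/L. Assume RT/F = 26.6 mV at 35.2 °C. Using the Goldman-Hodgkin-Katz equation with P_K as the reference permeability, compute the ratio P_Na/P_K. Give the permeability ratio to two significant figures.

0.039

Let α = P_Na/P_K. GHK: Vm = 26.6·ln[(Kₒ + α·Naₒ)/(Kᵢ + α·Naᵢ)].
e^(Vm/26.6) = e^(-69.6/26.6) = 0.073055
So 0.073055·(Kᵢ + α·Naᵢ) = Kₒ + α·Naₒ → α = (0.073055·117.0 − 4.57) / (105.0 − 0.073055·27.9)
α = (8.547 − 4.57) / (105.0 − 2.038) = 3.977/103 = 0.03863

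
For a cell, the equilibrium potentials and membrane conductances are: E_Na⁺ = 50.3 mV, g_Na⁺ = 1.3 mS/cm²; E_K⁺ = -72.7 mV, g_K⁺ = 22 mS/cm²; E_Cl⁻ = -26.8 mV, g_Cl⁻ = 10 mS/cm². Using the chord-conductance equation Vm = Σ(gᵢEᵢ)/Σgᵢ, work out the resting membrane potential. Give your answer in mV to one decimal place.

Σ gᵢEᵢ = 1.3·(50.3) + 22·(-72.7) + 10·(-26.8) = -1802.01
Σ gᵢ = 1.3 + 22 + 10 = 33.3
Vm = -1802.01 / 33.3 = -54.11 mV

-54.1 mV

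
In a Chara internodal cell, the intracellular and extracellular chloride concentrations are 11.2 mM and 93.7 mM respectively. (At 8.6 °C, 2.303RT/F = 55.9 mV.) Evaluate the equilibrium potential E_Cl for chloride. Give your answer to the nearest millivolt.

E = (55.9/z) · log₁₀([Cl⁻]_out/[Cl⁻]_in) with z = -1.
For an anion, dividing by z = -1 reverses the sign.
= (55.9/-1) · log₁₀(93.7/11.2) = -55.90 · log₁₀(8.366)
= -55.90 · (0.9225) = -51.57 mV

-52 mV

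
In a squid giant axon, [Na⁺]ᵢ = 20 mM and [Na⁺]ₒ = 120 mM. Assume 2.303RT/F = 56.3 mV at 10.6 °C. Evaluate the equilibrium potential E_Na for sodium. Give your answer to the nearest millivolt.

44 mV

E = (56.3/z) · log₁₀([Na⁺]_out/[Na⁺]_in) with z = +1.
= (56.3/1) · log₁₀(120/20) = 56.30 · log₁₀(6)
= 56.30 · (0.7782) = 43.81 mV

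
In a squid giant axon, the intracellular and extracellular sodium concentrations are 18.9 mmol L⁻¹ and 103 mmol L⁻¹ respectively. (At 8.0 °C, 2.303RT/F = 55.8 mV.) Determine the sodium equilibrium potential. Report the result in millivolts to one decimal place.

E = (55.8/z) · log₁₀([Na⁺]_out/[Na⁺]_in) with z = +1.
= (55.8/1) · log₁₀(103/18.9) = 55.80 · log₁₀(5.45)
= 55.80 · (0.7364) = 41.09 mV

41.1 mV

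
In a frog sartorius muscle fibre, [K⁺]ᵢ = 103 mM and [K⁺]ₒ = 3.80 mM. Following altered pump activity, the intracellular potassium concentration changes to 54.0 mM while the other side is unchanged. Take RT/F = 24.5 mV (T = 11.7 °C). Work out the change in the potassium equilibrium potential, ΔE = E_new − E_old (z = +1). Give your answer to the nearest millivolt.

16 mV

E_old = (24.5/1)·ln(3.80/103) = -80.84 mV
E_new = (24.5/1)·ln(3.80/54.0) = -65.02 mV
ΔE = -65.02 − (-80.84) = 15.82 mV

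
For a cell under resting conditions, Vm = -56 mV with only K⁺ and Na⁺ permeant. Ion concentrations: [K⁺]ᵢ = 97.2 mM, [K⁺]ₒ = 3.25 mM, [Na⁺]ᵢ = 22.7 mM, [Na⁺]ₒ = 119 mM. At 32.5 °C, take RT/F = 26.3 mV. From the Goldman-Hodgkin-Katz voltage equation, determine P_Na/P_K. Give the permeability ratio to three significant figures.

Let α = P_Na/P_K. GHK: Vm = 26.3·ln[(Kₒ + α·Naₒ)/(Kᵢ + α·Naᵢ)].
e^(Vm/26.3) = e^(-56.0/26.3) = 0.11892
So 0.11892·(Kᵢ + α·Naᵢ) = Kₒ + α·Naₒ → α = (0.11892·97.2 − 3.25) / (119.0 − 0.11892·22.7)
α = (11.56 − 3.25) / (119.0 − 2.7) = 8.309/116.3 = 0.07145

0.0714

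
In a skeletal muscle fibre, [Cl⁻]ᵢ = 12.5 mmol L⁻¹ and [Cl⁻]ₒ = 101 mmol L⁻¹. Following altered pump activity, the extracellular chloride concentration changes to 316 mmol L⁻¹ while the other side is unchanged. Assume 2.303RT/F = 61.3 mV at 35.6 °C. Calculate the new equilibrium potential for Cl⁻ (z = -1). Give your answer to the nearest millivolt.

-86 mV

After the shift: [Cl⁻]_out = 316, [Cl⁻]_in = 12.5 mmol L⁻¹.
E_new = (61.3/-1)·log₁₀(316/12.5) = -61.30 · (1.4028) = -85.99 mV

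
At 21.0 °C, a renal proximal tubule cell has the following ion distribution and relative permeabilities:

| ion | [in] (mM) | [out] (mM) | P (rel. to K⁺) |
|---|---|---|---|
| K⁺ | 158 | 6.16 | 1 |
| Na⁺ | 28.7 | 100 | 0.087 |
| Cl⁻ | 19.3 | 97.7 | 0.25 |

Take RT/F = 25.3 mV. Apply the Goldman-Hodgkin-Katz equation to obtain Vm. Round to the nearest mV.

Vm = 25.3 · ln[(Σ P·[cation]ₒ + Σ P·[anion]ᵢ) / (Σ P·[cation]ᵢ + Σ P·[anion]ₒ)]
Numerator = 1×6.16 + 0.087×100 + 0.25×19.3 = 19.68
Denominator = 1×158 + 0.087×28.7 + 0.25×97.7 = 184.9
Vm = 25.3 · ln(0.10645) = 25.3 × (-2.2401) = -56.67 mV

-57 mV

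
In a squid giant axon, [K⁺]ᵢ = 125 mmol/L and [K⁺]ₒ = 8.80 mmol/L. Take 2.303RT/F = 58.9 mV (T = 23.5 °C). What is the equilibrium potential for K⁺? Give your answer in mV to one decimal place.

E = (58.9/z) · log₁₀([K⁺]_out/[K⁺]_in) with z = +1.
= (58.9/1) · log₁₀(8.80/125) = 58.90 · log₁₀(0.0704)
= 58.90 · (-1.1524) = -67.88 mV

-67.9 mV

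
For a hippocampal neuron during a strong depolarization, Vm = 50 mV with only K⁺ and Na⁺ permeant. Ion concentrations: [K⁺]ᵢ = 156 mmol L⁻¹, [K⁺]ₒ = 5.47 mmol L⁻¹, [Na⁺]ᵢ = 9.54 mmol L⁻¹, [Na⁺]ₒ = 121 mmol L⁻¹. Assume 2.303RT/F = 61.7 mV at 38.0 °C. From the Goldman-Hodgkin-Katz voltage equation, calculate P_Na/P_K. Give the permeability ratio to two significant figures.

Let α = P_Na/P_K. GHK: Vm = 61.7·log₁₀[(Kₒ + α·Naₒ)/(Kᵢ + α·Naᵢ)].
10^(Vm/61.7) = 10^(50.0/61.7) = 6.4621
So 6.4621·(Kᵢ + α·Naᵢ) = Kₒ + α·Naₒ → α = (6.4621·156.0 − 5.47) / (121.0 − 6.4621·9.54)
α = (1008 − 5.47) / (121.0 − 61.65) = 1003/59.35 = 16.89

17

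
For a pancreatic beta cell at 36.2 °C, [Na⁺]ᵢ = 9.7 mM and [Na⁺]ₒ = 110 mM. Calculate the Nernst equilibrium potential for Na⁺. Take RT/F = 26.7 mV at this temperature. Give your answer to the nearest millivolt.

E = (26.7/z) · ln([Na⁺]_out/[Na⁺]_in) with z = +1.
= (26.7/1) · ln(110/9.7) = 26.70 · ln(11.34)
= 26.70 · (2.4284) = 64.84 mV

65 mV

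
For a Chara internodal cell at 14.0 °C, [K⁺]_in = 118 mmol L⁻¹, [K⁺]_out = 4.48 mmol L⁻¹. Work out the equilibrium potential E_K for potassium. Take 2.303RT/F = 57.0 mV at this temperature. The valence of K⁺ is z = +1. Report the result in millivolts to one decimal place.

-81.0 mV

E = (57.0/z) · log₁₀([K⁺]_out/[K⁺]_in) with z = +1.
= (57.0/1) · log₁₀(4.48/118) = 57.00 · log₁₀(0.03797)
= 57.00 · (-1.4206) = -80.97 mV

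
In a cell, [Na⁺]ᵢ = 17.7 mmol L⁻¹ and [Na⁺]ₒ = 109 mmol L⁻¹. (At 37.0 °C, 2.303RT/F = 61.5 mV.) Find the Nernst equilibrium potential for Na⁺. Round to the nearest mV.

E = (61.5/z) · log₁₀([Na⁺]_out/[Na⁺]_in) with z = +1.
= (61.5/1) · log₁₀(109/17.7) = 61.50 · log₁₀(6.158)
= 61.50 · (0.7895) = 48.55 mV

49 mV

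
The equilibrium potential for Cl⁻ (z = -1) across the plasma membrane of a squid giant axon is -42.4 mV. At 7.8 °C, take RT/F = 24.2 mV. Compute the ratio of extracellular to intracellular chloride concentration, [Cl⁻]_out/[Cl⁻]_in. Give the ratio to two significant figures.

ln([out]/[in]) = E·z/(24.2) = -42.4 × -1 / 24.2 = 1.7521
[out]/[in] = e^(1.7521) = 5.767

5.8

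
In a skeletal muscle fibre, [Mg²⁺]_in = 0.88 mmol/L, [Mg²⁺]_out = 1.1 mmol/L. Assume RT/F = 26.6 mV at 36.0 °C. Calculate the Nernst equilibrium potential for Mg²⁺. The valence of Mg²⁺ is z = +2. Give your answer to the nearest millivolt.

3 mV

E = (26.6/z) · ln([Mg²⁺]_out/[Mg²⁺]_in) with z = +2.
= (26.6/2) · ln(1.1/0.88) = 13.30 · ln(1.25)
= 13.30 · (0.2231) = 2.97 mV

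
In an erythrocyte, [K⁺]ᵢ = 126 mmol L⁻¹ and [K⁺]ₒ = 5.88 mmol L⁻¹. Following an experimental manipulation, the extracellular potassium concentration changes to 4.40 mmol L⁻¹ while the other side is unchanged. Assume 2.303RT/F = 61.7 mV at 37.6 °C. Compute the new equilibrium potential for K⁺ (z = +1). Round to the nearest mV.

-90 mV

After the shift: [K⁺]_out = 4.40, [K⁺]_in = 126 mmol L⁻¹.
E_new = (61.7/1)·log₁₀(4.40/126) = 61.70 · (-1.4569) = -89.89 mV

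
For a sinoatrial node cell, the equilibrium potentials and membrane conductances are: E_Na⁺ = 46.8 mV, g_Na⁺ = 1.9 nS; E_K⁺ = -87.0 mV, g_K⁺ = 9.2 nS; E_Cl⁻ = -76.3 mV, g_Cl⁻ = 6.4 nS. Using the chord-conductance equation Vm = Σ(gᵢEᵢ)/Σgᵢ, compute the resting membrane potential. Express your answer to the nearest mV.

Σ gᵢEᵢ = 1.9·(46.8) + 9.2·(-87.0) + 6.4·(-76.3) = -1199.80
Σ gᵢ = 1.9 + 9.2 + 6.4 = 17.5
Vm = -1199.80 / 17.5 = -68.56 mV

-69 mV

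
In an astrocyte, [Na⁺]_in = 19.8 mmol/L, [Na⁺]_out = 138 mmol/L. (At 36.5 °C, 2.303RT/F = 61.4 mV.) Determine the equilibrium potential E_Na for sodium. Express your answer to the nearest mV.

52 mV

E = (61.4/z) · log₁₀([Na⁺]_out/[Na⁺]_in) with z = +1.
= (61.4/1) · log₁₀(138/19.8) = 61.40 · log₁₀(6.97)
= 61.40 · (0.8432) = 51.77 mV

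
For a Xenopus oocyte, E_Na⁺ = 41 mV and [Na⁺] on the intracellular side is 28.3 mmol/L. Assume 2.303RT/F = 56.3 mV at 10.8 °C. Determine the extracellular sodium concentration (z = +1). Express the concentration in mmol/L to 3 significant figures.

Nernst: E = (56.3/1) · log₁₀([out]/[in]), so log₁₀([out]/[in]) = 41.0 × 1 / 56.3 = 0.7282.
[out]/[in] = 10^(0.7282) = 5.349.
[out] = 5.349 × 28.3 = 151.4 mmol/L.

151 mmol/L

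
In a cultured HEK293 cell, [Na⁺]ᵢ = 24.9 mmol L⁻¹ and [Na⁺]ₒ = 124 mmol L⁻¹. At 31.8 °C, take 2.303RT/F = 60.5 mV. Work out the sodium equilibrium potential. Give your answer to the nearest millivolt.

E = (60.5/z) · log₁₀([Na⁺]_out/[Na⁺]_in) with z = +1.
= (60.5/1) · log₁₀(124/24.9) = 60.50 · log₁₀(4.98)
= 60.50 · (0.6972) = 42.18 mV

42 mV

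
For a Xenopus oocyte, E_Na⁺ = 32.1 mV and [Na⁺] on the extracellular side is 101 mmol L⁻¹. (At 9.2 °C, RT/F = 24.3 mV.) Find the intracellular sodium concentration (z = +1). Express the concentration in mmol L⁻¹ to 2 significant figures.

Nernst: E = (24.3/1) · ln([out]/[in]), so ln([out]/[in]) = 32.1 × 1 / 24.3 = 1.3210.
[out]/[in] = e^(1.3210) = 3.747.
[in] = 101 / 3.747 = 26.95 mmol L⁻¹.

27 mmol L⁻¹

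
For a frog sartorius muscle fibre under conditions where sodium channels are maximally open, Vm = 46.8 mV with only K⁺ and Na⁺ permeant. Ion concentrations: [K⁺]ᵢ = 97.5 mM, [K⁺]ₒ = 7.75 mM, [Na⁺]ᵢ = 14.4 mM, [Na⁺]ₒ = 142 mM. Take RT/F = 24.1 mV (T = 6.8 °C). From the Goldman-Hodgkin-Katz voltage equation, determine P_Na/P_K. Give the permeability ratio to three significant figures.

16.2

Let α = P_Na/P_K. GHK: Vm = 24.1·ln[(Kₒ + α·Naₒ)/(Kᵢ + α·Naᵢ)].
e^(Vm/24.1) = e^(46.8/24.1) = 6.972
So 6.972·(Kᵢ + α·Naᵢ) = Kₒ + α·Naₒ → α = (6.972·97.5 − 7.75) / (142.0 − 6.972·14.4)
α = (679.8 − 7.75) / (142.0 − 100.4) = 672/41.6 = 16.15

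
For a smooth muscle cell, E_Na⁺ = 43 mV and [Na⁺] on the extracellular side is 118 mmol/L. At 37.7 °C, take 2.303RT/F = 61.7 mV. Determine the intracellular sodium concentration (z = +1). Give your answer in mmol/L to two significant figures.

Nernst: E = (61.7/1) · log₁₀([out]/[in]), so log₁₀([out]/[in]) = 43.0 × 1 / 61.7 = 0.6969.
[out]/[in] = 10^(0.6969) = 4.976.
[in] = 118 / 4.976 = 23.71 mmol/L.

24 mmol/L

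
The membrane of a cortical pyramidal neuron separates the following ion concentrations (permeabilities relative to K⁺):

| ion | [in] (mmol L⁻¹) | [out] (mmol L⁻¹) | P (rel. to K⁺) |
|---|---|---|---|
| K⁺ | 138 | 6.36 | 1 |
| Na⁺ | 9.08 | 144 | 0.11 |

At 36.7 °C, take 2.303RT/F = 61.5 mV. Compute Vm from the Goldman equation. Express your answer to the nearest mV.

-49 mV

Vm = 61.5 · log₁₀[(Σ P·[cation]ₒ + Σ P·[anion]ᵢ) / (Σ P·[cation]ᵢ + Σ P·[anion]ₒ)]
Numerator = 1×6.36 + 0.11×144 = 22.2
Denominator = 1×138 + 0.11×9.08 = 139
Vm = 61.5 · log₁₀(0.15971) = 61.5 × (-0.7967) = -48.99 mV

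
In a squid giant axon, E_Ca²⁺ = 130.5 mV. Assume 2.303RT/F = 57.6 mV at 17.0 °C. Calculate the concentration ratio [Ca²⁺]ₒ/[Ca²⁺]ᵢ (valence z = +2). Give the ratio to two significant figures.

34000

log₁₀([out]/[in]) = E·z/(57.6) = 130.5 × 2 / 57.6 = 4.5312
[out]/[in] = 10^(4.5312) = 3.398e+04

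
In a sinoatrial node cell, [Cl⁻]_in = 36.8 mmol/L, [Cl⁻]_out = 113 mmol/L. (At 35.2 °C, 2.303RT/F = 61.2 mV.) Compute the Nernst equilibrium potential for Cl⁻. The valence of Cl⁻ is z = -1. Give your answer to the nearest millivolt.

E = (61.2/z) · log₁₀([Cl⁻]_out/[Cl⁻]_in) with z = -1.
For an anion, dividing by z = -1 reverses the sign.
= (61.2/-1) · log₁₀(113/36.8) = -61.20 · log₁₀(3.071)
= -61.20 · (0.4872) = -29.82 mV

-30 mV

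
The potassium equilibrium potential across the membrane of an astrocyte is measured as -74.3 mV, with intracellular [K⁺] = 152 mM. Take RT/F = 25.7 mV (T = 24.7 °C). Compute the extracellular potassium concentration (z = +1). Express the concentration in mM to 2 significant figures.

Nernst: E = (25.7/1) · ln([out]/[in]), so ln([out]/[in]) = -74.3 × 1 / 25.7 = -2.8911.
[out]/[in] = e^(-2.8911) = 0.05552.
[out] = 0.05552 × 152 = 8.439 mM.

8.4 mM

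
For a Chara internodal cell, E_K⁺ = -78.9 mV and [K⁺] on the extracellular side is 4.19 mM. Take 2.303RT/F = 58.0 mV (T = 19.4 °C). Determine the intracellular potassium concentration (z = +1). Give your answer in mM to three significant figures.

96.1 mM

Nernst: E = (58.0/1) · log₁₀([out]/[in]), so log₁₀([out]/[in]) = -78.9 × 1 / 58.0 = -1.3603.
[out]/[in] = 10^(-1.3603) = 0.04362.
[in] = 4.19 / 0.04362 = 96.06 mM.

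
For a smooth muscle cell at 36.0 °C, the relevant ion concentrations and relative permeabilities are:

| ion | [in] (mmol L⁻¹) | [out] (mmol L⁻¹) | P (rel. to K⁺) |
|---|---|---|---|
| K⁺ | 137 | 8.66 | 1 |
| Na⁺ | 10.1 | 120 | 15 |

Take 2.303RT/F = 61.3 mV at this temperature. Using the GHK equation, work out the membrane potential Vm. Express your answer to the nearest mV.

49 mV

Vm = 61.3 · log₁₀[(Σ P·[cation]ₒ + Σ P·[anion]ᵢ) / (Σ P·[cation]ᵢ + Σ P·[anion]ₒ)]
Numerator = 1×8.66 + 15×120 = 1809
Denominator = 1×137 + 15×10.1 = 288.5
Vm = 61.3 · log₁₀(6.2692) = 61.3 × (0.7972) = 48.87 mV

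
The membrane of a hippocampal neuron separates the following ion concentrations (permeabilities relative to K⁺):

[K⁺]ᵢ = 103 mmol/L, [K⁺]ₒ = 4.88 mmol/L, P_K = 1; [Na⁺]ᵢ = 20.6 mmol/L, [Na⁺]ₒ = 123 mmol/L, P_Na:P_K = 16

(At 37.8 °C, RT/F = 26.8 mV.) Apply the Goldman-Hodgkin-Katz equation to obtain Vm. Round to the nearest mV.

41 mV

Vm = 26.8 · ln[(Σ P·[cation]ₒ + Σ P·[anion]ᵢ) / (Σ P·[cation]ᵢ + Σ P·[anion]ₒ)]
Numerator = 1×4.88 + 16×123 = 1973
Denominator = 1×103 + 16×20.6 = 432.6
Vm = 26.8 · ln(4.5605) = 26.8 × (1.5174) = 40.67 mV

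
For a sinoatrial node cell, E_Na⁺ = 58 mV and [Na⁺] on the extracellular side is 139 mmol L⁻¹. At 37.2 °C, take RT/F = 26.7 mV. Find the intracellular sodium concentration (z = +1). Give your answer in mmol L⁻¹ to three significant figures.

15.8 mmol L⁻¹

Nernst: E = (26.7/1) · ln([out]/[in]), so ln([out]/[in]) = 58.0 × 1 / 26.7 = 2.1723.
[out]/[in] = e^(2.1723) = 8.778.
[in] = 139 / 8.778 = 15.83 mmol L⁻¹.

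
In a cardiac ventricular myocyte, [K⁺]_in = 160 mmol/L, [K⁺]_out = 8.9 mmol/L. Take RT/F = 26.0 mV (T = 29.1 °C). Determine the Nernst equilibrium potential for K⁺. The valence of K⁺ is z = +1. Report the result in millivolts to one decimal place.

-75.1 mV

E = (26.0/z) · ln([K⁺]_out/[K⁺]_in) with z = +1.
= (26.0/1) · ln(8.9/160) = 26.00 · ln(0.05563)
= 26.00 · (-2.8891) = -75.12 mV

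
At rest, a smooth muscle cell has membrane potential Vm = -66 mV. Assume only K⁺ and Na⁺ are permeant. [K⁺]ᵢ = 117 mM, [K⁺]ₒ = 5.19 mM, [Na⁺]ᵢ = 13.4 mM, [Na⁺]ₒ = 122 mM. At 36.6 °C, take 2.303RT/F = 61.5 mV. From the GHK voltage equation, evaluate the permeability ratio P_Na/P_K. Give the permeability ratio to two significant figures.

0.039

Let α = P_Na/P_K. GHK: Vm = 61.5·log₁₀[(Kₒ + α·Naₒ)/(Kᵢ + α·Naᵢ)].
10^(Vm/61.5) = 10^(-66.0/61.5) = 0.084495
So 0.084495·(Kᵢ + α·Naᵢ) = Kₒ + α·Naₒ → α = (0.084495·117.0 − 5.19) / (122.0 − 0.084495·13.4)
α = (9.886 − 5.19) / (122.0 − 1.132) = 4.696/120.9 = 0.03885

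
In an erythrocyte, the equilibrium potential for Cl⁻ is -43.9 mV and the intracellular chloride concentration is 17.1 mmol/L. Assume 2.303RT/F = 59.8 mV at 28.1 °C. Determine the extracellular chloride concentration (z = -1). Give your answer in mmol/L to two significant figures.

93 mmol/L

Nernst: E = (59.8/-1) · log₁₀([out]/[in]), so log₁₀([out]/[in]) = -43.9 × -1 / 59.8 = 0.7341.
[out]/[in] = 10^(0.7341) = 5.421.
[out] = 5.421 × 17.1 = 92.71 mmol/L.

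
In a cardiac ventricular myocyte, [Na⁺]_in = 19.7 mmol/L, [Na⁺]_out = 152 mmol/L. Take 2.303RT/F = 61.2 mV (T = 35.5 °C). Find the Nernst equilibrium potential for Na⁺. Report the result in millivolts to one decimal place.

E = (61.2/z) · log₁₀([Na⁺]_out/[Na⁺]_in) with z = +1.
= (61.2/1) · log₁₀(152/19.7) = 61.20 · log₁₀(7.716)
= 61.20 · (0.8874) = 54.31 mV

54.3 mV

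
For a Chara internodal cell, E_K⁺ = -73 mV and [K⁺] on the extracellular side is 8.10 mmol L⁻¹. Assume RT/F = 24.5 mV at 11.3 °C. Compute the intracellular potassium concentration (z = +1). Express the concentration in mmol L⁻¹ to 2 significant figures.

160 mmol L⁻¹

Nernst: E = (24.5/1) · ln([out]/[in]), so ln([out]/[in]) = -73.0 × 1 / 24.5 = -2.9796.
[out]/[in] = e^(-2.9796) = 0.05081.
[in] = 8.10 / 0.05081 = 159.4 mmol L⁻¹.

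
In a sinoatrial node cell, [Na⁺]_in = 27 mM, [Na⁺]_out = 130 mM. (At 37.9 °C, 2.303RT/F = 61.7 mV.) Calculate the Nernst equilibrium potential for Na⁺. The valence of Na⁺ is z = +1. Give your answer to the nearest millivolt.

42 mV

E = (61.7/z) · log₁₀([Na⁺]_out/[Na⁺]_in) with z = +1.
= (61.7/1) · log₁₀(130/27) = 61.70 · log₁₀(4.815)
= 61.70 · (0.6826) = 42.12 mV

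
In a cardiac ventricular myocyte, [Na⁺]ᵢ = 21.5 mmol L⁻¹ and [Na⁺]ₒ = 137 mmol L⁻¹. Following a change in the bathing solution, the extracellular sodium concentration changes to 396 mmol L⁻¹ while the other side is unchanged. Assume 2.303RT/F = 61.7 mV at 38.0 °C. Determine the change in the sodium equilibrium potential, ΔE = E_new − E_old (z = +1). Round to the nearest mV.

E_old = (61.7/1)·log₁₀(137/21.5) = 49.62 mV
E_new = (61.7/1)·log₁₀(396/21.5) = 78.07 mV
ΔE = 78.07 − (49.62) = 28.44 mV

28 mV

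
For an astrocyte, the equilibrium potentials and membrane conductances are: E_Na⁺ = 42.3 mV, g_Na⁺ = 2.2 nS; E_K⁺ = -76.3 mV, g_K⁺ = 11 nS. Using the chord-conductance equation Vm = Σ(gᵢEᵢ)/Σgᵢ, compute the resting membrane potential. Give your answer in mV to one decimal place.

Σ gᵢEᵢ = 2.2·(42.3) + 11·(-76.3) = -746.24
Σ gᵢ = 2.2 + 11 = 13.2
Vm = -746.24 / 13.2 = -56.53 mV

-56.5 mV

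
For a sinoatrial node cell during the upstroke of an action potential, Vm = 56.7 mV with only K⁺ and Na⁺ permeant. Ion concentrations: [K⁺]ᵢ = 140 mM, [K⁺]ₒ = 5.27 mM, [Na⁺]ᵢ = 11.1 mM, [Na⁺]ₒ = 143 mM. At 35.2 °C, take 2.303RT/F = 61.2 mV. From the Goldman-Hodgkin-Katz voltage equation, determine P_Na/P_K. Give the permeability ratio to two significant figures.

Let α = P_Na/P_K. GHK: Vm = 61.2·log₁₀[(Kₒ + α·Naₒ)/(Kᵢ + α·Naᵢ)].
10^(Vm/61.2) = 10^(56.7/61.2) = 8.4425
So 8.4425·(Kᵢ + α·Naᵢ) = Kₒ + α·Naₒ → α = (8.4425·140.0 − 5.27) / (143.0 − 8.4425·11.1)
α = (1182 − 5.27) / (143.0 − 93.71) = 1177/49.29 = 23.87

24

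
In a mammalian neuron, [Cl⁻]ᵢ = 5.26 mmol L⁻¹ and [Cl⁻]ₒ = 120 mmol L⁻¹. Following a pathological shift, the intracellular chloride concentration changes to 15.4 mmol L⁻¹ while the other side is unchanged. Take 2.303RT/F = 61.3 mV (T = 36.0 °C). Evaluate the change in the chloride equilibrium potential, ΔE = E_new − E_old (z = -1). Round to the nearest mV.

E_old = (61.3/-1)·log₁₀(120/5.26) = -83.26 mV
E_new = (61.3/-1)·log₁₀(120/15.4) = -54.66 mV
ΔE = -54.66 − (-83.26) = 28.60 mV

29 mV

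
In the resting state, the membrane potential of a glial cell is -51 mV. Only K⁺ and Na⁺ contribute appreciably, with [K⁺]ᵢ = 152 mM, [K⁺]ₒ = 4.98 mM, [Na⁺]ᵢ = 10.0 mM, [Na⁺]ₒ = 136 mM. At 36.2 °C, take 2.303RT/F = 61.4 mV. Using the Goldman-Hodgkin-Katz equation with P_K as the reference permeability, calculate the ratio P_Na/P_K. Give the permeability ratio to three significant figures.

0.130

Let α = P_Na/P_K. GHK: Vm = 61.4·log₁₀[(Kₒ + α·Naₒ)/(Kᵢ + α·Naᵢ)].
10^(Vm/61.4) = 10^(-51.0/61.4) = 0.1477
So 0.1477·(Kᵢ + α·Naᵢ) = Kₒ + α·Naₒ → α = (0.1477·152.0 − 4.98) / (136.0 − 0.1477·10.0)
α = (22.45 − 4.98) / (136.0 − 1.477) = 17.47/134.5 = 0.1299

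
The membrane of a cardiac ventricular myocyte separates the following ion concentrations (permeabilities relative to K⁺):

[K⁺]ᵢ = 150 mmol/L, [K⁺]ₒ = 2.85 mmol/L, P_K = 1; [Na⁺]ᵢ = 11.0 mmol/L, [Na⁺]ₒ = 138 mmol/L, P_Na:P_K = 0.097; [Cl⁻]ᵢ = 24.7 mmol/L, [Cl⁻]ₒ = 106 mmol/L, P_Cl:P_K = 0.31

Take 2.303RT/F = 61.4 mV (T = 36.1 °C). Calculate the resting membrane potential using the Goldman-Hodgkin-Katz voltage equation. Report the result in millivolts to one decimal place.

-54.4 mV

Vm = 61.4 · log₁₀[(Σ P·[cation]ₒ + Σ P·[anion]ᵢ) / (Σ P·[cation]ᵢ + Σ P·[anion]ₒ)]
Numerator = 1×2.85 + 0.097×138 + 0.31×24.7 = 23.89
Denominator = 1×150 + 0.097×11.0 + 0.31×106 = 183.9
Vm = 61.4 · log₁₀(0.1299) = 61.4 × (-0.8864) = -54.42 mV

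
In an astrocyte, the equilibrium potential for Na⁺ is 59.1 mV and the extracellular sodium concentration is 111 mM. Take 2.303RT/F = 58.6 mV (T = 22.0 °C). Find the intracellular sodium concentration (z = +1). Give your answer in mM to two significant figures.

Nernst: E = (58.6/1) · log₁₀([out]/[in]), so log₁₀([out]/[in]) = 59.1 × 1 / 58.6 = 1.0085.
[out]/[in] = 10^(1.0085) = 10.2.
[in] = 111 / 10.2 = 10.88 mM.

11 mM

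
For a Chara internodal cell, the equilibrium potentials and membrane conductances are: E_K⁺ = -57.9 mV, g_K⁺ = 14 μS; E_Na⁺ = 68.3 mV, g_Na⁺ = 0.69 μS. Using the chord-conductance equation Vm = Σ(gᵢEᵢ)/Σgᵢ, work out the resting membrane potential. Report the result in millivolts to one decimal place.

Σ gᵢEᵢ = 14·(-57.9) + 0.69·(68.3) = -763.47
Σ gᵢ = 14 + 0.69 = 14.69
Vm = -763.47 / 14.69 = -51.97 mV

-52.0 mV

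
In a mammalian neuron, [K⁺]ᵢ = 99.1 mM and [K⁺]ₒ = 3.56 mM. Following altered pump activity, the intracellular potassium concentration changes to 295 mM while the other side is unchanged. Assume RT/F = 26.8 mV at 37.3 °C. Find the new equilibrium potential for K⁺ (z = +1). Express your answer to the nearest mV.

-118 mV

After the shift: [K⁺]_out = 3.56, [K⁺]_in = 295 mM.
E_new = (26.8/1)·ln(3.56/295) = 26.80 · (-4.4172) = -118.38 mV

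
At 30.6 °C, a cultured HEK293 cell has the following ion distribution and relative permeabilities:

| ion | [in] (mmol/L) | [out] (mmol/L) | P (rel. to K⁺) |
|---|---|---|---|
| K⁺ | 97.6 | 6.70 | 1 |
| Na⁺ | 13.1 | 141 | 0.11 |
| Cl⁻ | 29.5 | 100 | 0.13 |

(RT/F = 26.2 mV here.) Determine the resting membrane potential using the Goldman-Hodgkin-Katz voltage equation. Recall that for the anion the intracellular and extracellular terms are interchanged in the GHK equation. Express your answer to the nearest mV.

Vm = 26.2 · ln[(Σ P·[cation]ₒ + Σ P·[anion]ᵢ) / (Σ P·[cation]ᵢ + Σ P·[anion]ₒ)]
Numerator = 1×6.70 + 0.11×141 + 0.13×29.5 = 26.05
Denominator = 1×97.6 + 0.11×13.1 + 0.13×100 = 112
Vm = 26.2 · ln(0.23246) = 26.2 × (-1.4590) = -38.23 mV

-38 mV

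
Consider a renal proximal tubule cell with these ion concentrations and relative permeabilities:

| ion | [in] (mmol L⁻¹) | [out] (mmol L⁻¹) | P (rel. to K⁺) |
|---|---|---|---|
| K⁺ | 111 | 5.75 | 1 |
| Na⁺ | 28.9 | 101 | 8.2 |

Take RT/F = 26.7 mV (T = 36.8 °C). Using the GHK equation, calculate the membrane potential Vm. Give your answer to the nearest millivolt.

23 mV

Vm = 26.7 · ln[(Σ P·[cation]ₒ + Σ P·[anion]ᵢ) / (Σ P·[cation]ᵢ + Σ P·[anion]ₒ)]
Numerator = 1×5.75 + 8.2×101 = 833.9
Denominator = 1×111 + 8.2×28.9 = 348
Vm = 26.7 · ln(2.3965) = 26.7 × (0.8740) = 23.34 mV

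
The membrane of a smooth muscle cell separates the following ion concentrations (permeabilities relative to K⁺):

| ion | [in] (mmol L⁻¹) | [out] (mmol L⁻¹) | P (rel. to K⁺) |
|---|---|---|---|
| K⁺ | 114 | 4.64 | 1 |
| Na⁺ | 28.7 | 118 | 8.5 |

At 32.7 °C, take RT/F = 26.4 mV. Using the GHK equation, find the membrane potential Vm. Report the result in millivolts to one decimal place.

27.3 mV

Vm = 26.4 · ln[(Σ P·[cation]ₒ + Σ P·[anion]ᵢ) / (Σ P·[cation]ᵢ + Σ P·[anion]ₒ)]
Numerator = 1×4.64 + 8.5×118 = 1008
Denominator = 1×114 + 8.5×28.7 = 357.9
Vm = 26.4 · ln(2.815) = 26.4 × (1.0350) = 27.32 mV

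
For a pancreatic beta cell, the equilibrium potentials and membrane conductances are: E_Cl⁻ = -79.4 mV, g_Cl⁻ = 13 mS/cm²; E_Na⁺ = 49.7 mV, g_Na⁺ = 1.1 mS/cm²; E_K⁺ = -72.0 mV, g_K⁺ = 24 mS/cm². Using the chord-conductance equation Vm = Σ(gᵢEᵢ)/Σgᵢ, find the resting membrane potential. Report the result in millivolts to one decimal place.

Σ gᵢEᵢ = 13·(-79.4) + 1.1·(49.7) + 24·(-72.0) = -2705.53
Σ gᵢ = 13 + 1.1 + 24 = 38.1
Vm = -2705.53 / 38.1 = -71.01 mV

-71.0 mV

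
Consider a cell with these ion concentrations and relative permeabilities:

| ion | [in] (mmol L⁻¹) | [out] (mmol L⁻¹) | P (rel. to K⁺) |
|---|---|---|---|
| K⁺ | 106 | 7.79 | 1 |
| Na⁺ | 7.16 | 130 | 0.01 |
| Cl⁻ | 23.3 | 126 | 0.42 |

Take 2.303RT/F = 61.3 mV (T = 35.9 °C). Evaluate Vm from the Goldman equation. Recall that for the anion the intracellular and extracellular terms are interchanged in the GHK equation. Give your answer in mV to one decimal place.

Vm = 61.3 · log₁₀[(Σ P·[cation]ₒ + Σ P·[anion]ᵢ) / (Σ P·[cation]ᵢ + Σ P·[anion]ₒ)]
Numerator = 1×7.79 + 0.01×130 + 0.42×23.3 = 18.88
Denominator = 1×106 + 0.01×7.16 + 0.42×126 = 159
Vm = 61.3 · log₁₀(0.11872) = 61.3 × (-0.9255) = -56.73 mV

-56.7 mV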